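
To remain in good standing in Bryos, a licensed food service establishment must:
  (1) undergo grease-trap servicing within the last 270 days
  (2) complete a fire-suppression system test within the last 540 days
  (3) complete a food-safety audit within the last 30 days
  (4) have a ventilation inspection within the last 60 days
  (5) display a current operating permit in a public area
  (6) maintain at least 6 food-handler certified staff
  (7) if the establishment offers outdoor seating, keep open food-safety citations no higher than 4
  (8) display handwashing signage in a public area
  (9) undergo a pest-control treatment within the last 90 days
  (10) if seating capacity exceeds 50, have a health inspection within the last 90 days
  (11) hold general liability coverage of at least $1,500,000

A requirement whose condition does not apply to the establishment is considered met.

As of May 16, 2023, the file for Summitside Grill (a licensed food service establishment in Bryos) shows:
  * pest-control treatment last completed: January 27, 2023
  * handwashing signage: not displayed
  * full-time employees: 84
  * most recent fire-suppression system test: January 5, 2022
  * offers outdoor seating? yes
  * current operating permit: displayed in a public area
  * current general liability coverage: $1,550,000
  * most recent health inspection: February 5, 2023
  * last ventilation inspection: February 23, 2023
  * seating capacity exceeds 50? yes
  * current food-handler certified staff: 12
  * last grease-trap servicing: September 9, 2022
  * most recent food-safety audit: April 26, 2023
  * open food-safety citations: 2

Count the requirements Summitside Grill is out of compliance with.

4

1. grease-trap servicing 249 days ago vs limit 270 → met
2. fire-suppression system test 496 days ago vs limit 540 → met
3. food-safety audit 20 days ago vs limit 30 → met
4. ventilation inspection 82 days ago vs limit 60 → not met
5. current operating permit present → met
6. food-handler certified staff 12 ≥ 6 → met
7. condition 'offers outdoor seating' holds; open food-safety citations 2 ≤ 4 → met
8. handwashing signage absent → not met
9. pest-control treatment 109 days ago vs limit 90 → not met
10. condition 'seating capacity exceeds 50' holds; health inspection 100 days ago vs limit 90 → not met
11. general liability coverage $1,550,000 ≥ $1,500,000 → met
Not met: 4 of 11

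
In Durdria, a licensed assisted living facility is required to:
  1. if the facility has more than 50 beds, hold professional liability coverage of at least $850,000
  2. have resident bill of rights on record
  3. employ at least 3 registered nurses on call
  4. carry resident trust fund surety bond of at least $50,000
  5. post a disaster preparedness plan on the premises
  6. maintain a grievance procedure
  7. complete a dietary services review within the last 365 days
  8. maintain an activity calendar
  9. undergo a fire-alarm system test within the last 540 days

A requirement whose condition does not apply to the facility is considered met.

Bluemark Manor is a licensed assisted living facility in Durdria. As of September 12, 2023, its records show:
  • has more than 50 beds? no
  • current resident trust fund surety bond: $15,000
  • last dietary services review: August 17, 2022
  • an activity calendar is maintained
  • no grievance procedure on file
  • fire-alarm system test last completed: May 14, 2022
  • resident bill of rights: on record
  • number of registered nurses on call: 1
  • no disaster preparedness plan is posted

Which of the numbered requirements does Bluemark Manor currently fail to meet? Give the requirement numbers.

3, 4, 5, 6, 7

1. condition 'has more than 50 beds' does not hold → requirement n/a → met
2. resident bill of rights present → met
3. registered nurses on call 1 < 3 → not met
4. resident trust fund surety bond $15,000 < $50,000 → not met
5. disaster preparedness plan absent → not met
6. grievance procedure absent → not met
7. dietary services review 391 days ago vs limit 365 → not met
8. activity calendar present → met
9. fire-alarm system test 486 days ago vs limit 540 → met
Not met: 3, 4, 5, 6, 7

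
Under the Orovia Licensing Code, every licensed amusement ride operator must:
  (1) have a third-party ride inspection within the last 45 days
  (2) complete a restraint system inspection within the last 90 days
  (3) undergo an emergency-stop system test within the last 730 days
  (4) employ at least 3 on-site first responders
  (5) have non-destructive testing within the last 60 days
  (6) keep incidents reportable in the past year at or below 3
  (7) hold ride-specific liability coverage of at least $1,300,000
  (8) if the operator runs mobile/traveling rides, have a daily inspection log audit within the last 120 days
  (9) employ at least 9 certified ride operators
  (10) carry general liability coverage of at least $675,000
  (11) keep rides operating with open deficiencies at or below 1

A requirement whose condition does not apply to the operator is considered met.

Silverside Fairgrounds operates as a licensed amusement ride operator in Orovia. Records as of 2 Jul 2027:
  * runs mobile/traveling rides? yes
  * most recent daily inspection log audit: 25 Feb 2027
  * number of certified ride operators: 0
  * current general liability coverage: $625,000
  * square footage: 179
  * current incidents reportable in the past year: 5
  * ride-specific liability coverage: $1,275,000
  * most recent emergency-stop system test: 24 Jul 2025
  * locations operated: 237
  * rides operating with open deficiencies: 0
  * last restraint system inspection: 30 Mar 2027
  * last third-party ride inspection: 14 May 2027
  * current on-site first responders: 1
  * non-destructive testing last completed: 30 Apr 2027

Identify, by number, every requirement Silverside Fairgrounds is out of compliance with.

1, 2, 4, 5, 6, 7, 8, 9, 10

1. third-party ride inspection 49 days ago vs limit 45 → not met
2. restraint system inspection 94 days ago vs limit 90 → not met
3. emergency-stop system test 708 days ago vs limit 730 → met
4. on-site first responders 1 < 3 → not met
5. non-destructive testing 63 days ago vs limit 60 → not met
6. incidents reportable in the past year 5 > 3 → not met
7. ride-specific liability coverage $1,275,000 < $1,300,000 → not met
8. condition 'runs mobile/traveling rides' holds; daily inspection log audit 127 days ago vs limit 120 → not met
9. certified ride operators 0 < 9 → not met
10. general liability coverage $625,000 < $675,000 → not met
11. rides operating with open deficiencies 0 ≤ 1 → met
Not met: 1, 2, 4, 5, 6, 7, 8, 9, 10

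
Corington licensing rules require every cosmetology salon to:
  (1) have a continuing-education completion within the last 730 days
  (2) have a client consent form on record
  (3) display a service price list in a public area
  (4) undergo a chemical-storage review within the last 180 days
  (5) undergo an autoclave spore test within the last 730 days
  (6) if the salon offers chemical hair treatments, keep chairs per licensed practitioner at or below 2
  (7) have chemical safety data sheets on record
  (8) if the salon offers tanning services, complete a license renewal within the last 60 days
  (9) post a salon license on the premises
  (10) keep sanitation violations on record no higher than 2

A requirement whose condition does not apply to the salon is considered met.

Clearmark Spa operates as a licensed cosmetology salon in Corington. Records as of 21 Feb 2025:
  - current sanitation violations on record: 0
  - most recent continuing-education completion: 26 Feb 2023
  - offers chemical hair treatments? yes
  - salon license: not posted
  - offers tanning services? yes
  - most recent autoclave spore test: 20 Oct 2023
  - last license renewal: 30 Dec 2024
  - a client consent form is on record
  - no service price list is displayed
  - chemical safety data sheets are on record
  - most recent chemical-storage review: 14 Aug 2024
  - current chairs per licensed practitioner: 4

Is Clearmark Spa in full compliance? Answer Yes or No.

1. continuing-education completion 726 days ago vs limit 730 → met
2. client consent form present → met
3. service price list absent → not met
4. chemical-storage review 191 days ago vs limit 180 → not met
5. autoclave spore test 490 days ago vs limit 730 → met
6. condition 'offers chemical hair treatments' holds; chairs per licensed practitioner 4 > 2 → not met
7. chemical safety data sheets present → met
8. condition 'offers tanning services' holds; license renewal 53 days ago vs limit 60 → met
9. salon license absent → not met
10. sanitation violations on record 0 ≤ 2 → met
Not met: 3, 4, 6, 9

No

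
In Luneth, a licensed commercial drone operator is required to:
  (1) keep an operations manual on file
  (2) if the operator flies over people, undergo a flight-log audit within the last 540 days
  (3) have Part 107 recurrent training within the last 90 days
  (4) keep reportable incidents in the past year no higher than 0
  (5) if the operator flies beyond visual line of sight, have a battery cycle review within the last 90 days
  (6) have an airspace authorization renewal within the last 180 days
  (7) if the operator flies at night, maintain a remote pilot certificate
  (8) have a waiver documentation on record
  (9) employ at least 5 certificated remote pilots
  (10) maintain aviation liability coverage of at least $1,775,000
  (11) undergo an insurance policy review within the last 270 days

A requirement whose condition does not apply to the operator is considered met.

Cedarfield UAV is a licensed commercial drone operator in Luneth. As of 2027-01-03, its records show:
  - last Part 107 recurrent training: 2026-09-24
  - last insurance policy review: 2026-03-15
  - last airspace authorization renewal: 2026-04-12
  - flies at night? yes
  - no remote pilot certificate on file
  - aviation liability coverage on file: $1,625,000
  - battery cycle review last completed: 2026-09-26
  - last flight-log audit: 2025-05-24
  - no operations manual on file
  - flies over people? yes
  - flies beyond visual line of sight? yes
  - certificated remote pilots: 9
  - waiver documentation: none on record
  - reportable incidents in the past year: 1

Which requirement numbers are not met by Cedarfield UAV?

1. operations manual absent → not met
2. condition 'flies over people' holds; flight-log audit 589 days ago vs limit 540 → not met
3. Part 107 recurrent training 101 days ago vs limit 90 → not met
4. reportable incidents in the past year 1 > 0 → not met
5. condition 'flies beyond visual line of sight' holds; battery cycle review 99 days ago vs limit 90 → not met
6. airspace authorization renewal 266 days ago vs limit 180 → not met
7. condition 'flies at night' holds; remote pilot certificate absent → not met
8. waiver documentation absent → not met
9. certificated remote pilots 9 ≥ 5 → met
10. aviation liability coverage $1,625,000 < $1,775,000 → not met
11. insurance policy review 294 days ago vs limit 270 → not met
Not met: 1, 2, 3, 4, 5, 6, 7, 8, 10, 11

1, 2, 3, 4, 5, 6, 7, 8, 10, 11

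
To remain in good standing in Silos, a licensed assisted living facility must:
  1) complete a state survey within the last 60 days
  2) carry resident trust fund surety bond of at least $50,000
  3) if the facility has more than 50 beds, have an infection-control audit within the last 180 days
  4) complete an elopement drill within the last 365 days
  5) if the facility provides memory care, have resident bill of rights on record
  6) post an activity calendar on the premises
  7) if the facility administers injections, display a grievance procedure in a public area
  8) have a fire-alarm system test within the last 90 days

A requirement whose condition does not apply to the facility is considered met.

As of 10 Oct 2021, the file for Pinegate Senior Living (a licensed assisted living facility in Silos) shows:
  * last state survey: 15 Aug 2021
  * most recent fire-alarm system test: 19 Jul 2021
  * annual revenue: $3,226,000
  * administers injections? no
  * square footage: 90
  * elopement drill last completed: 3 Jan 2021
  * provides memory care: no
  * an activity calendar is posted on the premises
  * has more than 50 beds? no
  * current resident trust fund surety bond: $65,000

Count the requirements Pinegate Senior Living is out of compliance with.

1. state survey 56 days ago vs limit 60 → met
2. resident trust fund surety bond $65,000 ≥ $50,000 → met
3. condition 'has more than 50 beds' does not hold → requirement n/a → met
4. elopement drill 280 days ago vs limit 365 → met
5. condition 'provides memory care' does not hold → requirement n/a → met
6. activity calendar present → met
7. condition 'administers injections' does not hold → requirement n/a → met
8. fire-alarm system test 83 days ago vs limit 90 → met
Not met: 0 of 8

0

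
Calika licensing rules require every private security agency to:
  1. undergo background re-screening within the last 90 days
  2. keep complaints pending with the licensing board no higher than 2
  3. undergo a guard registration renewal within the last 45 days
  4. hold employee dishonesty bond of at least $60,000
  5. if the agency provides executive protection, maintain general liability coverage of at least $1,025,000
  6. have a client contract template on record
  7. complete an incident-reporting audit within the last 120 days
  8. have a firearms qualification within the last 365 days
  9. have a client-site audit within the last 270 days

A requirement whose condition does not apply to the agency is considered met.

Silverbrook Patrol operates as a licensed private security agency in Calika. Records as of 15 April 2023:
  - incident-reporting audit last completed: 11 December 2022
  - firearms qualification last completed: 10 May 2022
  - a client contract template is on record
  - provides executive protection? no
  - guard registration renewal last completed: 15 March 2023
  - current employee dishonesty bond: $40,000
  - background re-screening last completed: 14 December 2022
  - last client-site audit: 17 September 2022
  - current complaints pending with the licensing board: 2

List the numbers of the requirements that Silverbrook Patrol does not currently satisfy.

1. background re-screening 122 days ago vs limit 90 → not met
2. complaints pending with the licensing board 2 ≤ 2 → met
3. guard registration renewal 31 days ago vs limit 45 → met
4. employee dishonesty bond $40,000 < $60,000 → not met
5. condition 'provides executive protection' does not hold → requirement n/a → met
6. client contract template present → met
7. incident-reporting audit 125 days ago vs limit 120 → not met
8. firearms qualification 340 days ago vs limit 365 → met
9. client-site audit 210 days ago vs limit 270 → met
Not met: 1, 4, 7

1, 4, 7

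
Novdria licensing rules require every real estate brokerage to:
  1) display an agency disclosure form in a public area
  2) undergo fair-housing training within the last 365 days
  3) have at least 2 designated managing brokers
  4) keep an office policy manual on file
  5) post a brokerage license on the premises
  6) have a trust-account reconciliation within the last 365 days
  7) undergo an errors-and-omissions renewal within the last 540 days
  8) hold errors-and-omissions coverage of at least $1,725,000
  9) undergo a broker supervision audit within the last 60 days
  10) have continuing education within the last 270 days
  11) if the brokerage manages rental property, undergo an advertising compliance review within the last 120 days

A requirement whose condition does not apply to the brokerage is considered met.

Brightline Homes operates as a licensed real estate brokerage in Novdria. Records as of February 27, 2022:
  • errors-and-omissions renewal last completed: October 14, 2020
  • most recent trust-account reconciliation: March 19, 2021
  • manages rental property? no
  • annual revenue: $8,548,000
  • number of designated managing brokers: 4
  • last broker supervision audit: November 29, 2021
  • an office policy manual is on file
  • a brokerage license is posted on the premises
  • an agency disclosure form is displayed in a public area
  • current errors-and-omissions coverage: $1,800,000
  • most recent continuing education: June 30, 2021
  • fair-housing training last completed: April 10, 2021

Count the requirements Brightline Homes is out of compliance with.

1. agency disclosure form present → met
2. fair-housing training 323 days ago vs limit 365 → met
3. designated managing brokers 4 ≥ 2 → met
4. office policy manual present → met
5. brokerage license present → met
6. trust-account reconciliation 345 days ago vs limit 365 → met
7. errors-and-omissions renewal 501 days ago vs limit 540 → met
8. errors-and-omissions coverage $1,800,000 ≥ $1,725,000 → met
9. broker supervision audit 90 days ago vs limit 60 → not met
10. continuing education 242 days ago vs limit 270 → met
11. condition 'manages rental property' does not hold → requirement n/a → met
Not met: 1 of 11

1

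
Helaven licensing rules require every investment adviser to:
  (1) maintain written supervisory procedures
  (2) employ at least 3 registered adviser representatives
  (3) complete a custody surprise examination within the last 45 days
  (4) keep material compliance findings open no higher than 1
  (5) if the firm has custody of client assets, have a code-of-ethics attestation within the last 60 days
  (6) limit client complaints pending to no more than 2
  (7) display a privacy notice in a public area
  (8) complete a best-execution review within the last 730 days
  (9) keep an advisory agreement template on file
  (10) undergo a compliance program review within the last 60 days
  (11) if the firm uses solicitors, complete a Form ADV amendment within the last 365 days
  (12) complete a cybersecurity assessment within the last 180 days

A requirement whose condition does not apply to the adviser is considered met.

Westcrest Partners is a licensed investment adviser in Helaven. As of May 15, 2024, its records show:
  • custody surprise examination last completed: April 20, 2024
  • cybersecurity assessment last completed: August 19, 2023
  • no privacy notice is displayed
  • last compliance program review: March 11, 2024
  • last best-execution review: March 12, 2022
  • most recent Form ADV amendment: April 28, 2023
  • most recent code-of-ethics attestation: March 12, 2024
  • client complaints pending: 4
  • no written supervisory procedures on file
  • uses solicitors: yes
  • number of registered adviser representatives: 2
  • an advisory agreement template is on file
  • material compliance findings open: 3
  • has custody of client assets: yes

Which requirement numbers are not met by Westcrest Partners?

1, 2, 4, 5, 6, 7, 8, 10, 11, 12

1. written supervisory procedures absent → not met
2. registered adviser representatives 2 < 3 → not met
3. custody surprise examination 25 days ago vs limit 45 → met
4. material compliance findings open 3 > 1 → not met
5. condition 'has custody of client assets' holds; code-of-ethics attestation 64 days ago vs limit 60 → not met
6. client complaints pending 4 > 2 → not met
7. privacy notice absent → not met
8. best-execution review 795 days ago vs limit 730 → not met
9. advisory agreement template present → met
10. compliance program review 65 days ago vs limit 60 → not met
11. condition 'uses solicitors' holds; Form ADV amendment 383 days ago vs limit 365 → not met
12. cybersecurity assessment 270 days ago vs limit 180 → not met
Not met: 1, 2, 4, 5, 6, 7, 8, 10, 11, 12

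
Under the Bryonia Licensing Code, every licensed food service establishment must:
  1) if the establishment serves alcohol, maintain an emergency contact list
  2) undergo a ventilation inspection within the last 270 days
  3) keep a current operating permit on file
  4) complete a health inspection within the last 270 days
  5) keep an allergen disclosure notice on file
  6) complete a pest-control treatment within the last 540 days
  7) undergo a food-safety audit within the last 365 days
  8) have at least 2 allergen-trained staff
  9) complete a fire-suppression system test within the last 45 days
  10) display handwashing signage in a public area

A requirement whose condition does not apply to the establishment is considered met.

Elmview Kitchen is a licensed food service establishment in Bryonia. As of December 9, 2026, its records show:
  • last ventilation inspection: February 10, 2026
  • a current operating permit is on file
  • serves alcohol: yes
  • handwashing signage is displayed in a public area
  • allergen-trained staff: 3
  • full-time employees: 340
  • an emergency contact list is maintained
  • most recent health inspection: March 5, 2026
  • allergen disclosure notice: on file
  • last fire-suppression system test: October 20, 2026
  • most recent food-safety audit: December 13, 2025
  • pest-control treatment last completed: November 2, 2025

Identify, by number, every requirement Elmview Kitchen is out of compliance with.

1. condition 'serves alcohol' holds; emergency contact list present → met
2. ventilation inspection 302 days ago vs limit 270 → not met
3. current operating permit present → met
4. health inspection 279 days ago vs limit 270 → not met
5. allergen disclosure notice present → met
6. pest-control treatment 402 days ago vs limit 540 → met
7. food-safety audit 361 days ago vs limit 365 → met
8. allergen-trained staff 3 ≥ 2 → met
9. fire-suppression system test 50 days ago vs limit 45 → not met
10. handwashing signage present → met
Not met: 2, 4, 9

2, 4, 9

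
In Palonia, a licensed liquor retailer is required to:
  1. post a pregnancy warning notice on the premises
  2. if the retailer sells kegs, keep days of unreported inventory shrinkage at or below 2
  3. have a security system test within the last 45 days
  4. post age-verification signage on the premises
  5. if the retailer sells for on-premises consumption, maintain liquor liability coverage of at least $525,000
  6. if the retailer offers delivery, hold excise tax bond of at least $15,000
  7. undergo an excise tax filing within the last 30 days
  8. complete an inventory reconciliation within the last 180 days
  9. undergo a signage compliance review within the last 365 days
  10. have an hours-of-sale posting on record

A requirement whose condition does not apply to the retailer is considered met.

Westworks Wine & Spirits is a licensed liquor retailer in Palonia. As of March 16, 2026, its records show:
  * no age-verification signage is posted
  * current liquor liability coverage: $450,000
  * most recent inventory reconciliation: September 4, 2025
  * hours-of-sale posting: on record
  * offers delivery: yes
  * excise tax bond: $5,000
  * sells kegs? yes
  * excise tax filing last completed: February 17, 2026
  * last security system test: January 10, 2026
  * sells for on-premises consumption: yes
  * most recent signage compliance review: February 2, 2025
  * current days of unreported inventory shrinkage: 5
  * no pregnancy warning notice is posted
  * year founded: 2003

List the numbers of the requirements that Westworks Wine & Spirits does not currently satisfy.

1. pregnancy warning notice absent → not met
2. condition 'sells kegs' holds; days of unreported inventory shrinkage 5 > 2 → not met
3. security system test 65 days ago vs limit 45 → not met
4. age-verification signage absent → not met
5. condition 'sells for on-premises consumption' holds; liquor liability coverage $450,000 < $525,000 → not met
6. condition 'offers delivery' holds; excise tax bond $5,000 < $15,000 → not met
7. excise tax filing 27 days ago vs limit 30 → met
8. inventory reconciliation 193 days ago vs limit 180 → not met
9. signage compliance review 407 days ago vs limit 365 → not met
10. hours-of-sale posting present → met
Not met: 1, 2, 3, 4, 5, 6, 8, 9

1, 2, 3, 4, 5, 6, 8, 9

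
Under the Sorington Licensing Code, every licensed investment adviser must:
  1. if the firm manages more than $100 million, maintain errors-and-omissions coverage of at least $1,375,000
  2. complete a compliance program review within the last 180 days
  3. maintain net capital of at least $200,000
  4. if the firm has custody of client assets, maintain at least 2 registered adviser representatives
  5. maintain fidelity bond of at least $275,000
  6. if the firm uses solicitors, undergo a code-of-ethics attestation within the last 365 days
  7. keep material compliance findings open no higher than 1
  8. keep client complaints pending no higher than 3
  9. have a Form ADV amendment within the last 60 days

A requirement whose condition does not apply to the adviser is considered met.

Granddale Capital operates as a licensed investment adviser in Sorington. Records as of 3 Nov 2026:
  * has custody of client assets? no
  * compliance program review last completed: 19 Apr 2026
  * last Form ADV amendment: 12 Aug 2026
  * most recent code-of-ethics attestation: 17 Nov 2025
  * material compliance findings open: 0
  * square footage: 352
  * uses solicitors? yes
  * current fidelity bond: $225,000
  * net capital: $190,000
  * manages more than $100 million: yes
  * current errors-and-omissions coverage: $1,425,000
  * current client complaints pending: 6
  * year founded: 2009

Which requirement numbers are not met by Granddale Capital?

2, 3, 5, 8, 9

1. condition 'manages more than $100 million' holds; errors-and-omissions coverage $1,425,000 ≥ $1,375,000 → met
2. compliance program review 198 days ago vs limit 180 → not met
3. net capital $190,000 < $200,000 → not met
4. condition 'has custody of client assets' does not hold → requirement n/a → met
5. fidelity bond $225,000 < $275,000 → not met
6. condition 'uses solicitors' holds; code-of-ethics attestation 351 days ago vs limit 365 → met
7. material compliance findings open 0 ≤ 1 → met
8. client complaints pending 6 > 3 → not met
9. Form ADV amendment 83 days ago vs limit 60 → not met
Not met: 2, 3, 5, 8, 9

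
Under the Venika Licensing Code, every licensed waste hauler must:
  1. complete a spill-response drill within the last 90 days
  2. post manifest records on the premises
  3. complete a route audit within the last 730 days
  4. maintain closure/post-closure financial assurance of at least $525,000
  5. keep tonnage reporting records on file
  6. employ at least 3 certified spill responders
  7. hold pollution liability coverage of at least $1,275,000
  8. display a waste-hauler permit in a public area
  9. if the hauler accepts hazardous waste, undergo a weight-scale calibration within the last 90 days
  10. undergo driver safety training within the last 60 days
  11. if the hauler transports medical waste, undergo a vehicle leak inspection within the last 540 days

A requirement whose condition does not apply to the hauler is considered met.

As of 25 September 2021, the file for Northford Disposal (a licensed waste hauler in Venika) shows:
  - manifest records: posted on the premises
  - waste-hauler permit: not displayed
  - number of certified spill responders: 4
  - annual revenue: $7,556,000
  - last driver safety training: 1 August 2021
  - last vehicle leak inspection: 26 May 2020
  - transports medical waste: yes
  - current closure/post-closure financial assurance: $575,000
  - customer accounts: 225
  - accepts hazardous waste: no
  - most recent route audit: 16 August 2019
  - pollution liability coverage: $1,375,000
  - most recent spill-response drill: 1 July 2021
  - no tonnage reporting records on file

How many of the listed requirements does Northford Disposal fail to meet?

3

1. spill-response drill 86 days ago vs limit 90 → met
2. manifest records present → met
3. route audit 771 days ago vs limit 730 → not met
4. closure/post-closure financial assurance $575,000 ≥ $525,000 → met
5. tonnage reporting records absent → not met
6. certified spill responders 4 ≥ 3 → met
7. pollution liability coverage $1,375,000 ≥ $1,275,000 → met
8. waste-hauler permit absent → not met
9. condition 'accepts hazardous waste' does not hold → requirement n/a → met
10. driver safety training 55 days ago vs limit 60 → met
11. condition 'transports medical waste' holds; vehicle leak inspection 487 days ago vs limit 540 → met
Not met: 3 of 11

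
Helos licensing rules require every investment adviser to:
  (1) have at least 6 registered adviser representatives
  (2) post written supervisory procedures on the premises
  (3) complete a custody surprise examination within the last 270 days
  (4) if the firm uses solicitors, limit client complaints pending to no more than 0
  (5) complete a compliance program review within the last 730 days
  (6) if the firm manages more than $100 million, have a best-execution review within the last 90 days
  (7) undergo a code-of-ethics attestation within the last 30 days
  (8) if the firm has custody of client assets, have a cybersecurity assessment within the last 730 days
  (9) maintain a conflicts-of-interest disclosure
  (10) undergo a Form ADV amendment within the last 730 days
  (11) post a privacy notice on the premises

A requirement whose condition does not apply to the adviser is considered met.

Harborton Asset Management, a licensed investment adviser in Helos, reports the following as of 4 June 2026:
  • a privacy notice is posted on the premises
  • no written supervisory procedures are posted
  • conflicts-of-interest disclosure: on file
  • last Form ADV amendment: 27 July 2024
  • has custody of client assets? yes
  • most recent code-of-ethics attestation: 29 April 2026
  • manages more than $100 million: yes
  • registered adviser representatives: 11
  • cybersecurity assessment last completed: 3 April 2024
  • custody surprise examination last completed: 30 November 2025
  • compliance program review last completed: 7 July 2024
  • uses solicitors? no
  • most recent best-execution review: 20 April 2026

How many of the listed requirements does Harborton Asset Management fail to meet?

1. registered adviser representatives 11 ≥ 6 → met
2. written supervisory procedures absent → not met
3. custody surprise examination 186 days ago vs limit 270 → met
4. condition 'uses solicitors' does not hold → requirement n/a → met
5. compliance program review 697 days ago vs limit 730 → met
6. condition 'manages more than $100 million' holds; best-execution review 45 days ago vs limit 90 → met
7. code-of-ethics attestation 36 days ago vs limit 30 → not met
8. condition 'has custody of client assets' holds; cybersecurity assessment 792 days ago vs limit 730 → not met
9. conflicts-of-interest disclosure present → met
10. Form ADV amendment 677 days ago vs limit 730 → met
11. privacy notice present → met
Not met: 3 of 11

3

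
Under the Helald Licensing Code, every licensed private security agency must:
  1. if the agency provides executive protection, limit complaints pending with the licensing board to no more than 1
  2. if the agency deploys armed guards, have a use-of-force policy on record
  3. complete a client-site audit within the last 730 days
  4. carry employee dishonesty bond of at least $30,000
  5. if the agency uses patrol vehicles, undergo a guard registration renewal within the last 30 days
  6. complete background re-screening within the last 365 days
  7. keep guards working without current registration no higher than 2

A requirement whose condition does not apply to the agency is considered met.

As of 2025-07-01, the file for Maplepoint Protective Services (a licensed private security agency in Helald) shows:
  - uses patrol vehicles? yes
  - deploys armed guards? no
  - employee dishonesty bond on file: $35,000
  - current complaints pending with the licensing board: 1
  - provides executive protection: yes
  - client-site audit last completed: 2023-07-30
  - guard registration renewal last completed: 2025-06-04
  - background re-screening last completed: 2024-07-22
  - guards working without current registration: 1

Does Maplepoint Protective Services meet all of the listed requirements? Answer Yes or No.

1. condition 'provides executive protection' holds; complaints pending with the licensing board 1 ≤ 1 → met
2. condition 'deploys armed guards' does not hold → requirement n/a → met
3. client-site audit 702 days ago vs limit 730 → met
4. employee dishonesty bond $35,000 ≥ $30,000 → met
5. condition 'uses patrol vehicles' holds; guard registration renewal 27 days ago vs limit 30 → met
6. background re-screening 344 days ago vs limit 365 → met
7. guards working without current registration 1 ≤ 2 → met
All met.

Yes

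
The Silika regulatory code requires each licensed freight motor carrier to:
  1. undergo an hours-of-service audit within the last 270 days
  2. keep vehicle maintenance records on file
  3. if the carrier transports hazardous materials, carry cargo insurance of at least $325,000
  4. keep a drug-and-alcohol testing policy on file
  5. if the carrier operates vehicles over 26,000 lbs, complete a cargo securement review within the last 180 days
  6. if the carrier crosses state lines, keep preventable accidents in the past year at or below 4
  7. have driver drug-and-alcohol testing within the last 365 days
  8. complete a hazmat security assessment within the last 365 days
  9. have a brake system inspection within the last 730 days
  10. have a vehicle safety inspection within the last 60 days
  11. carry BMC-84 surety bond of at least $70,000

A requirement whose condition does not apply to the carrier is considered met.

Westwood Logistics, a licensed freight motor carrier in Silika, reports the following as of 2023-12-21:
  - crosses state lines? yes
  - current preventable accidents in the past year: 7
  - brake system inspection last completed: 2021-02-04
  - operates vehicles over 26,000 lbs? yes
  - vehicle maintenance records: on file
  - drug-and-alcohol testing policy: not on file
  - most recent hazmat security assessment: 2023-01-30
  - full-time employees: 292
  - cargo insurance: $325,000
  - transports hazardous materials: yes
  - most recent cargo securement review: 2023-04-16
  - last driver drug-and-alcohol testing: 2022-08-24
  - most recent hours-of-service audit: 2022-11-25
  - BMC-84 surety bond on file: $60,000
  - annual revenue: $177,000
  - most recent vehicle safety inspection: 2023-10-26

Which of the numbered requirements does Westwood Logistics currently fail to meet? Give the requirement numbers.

1, 4, 5, 6, 7, 9, 11

1. hours-of-service audit 391 days ago vs limit 270 → not met
2. vehicle maintenance records present → met
3. condition 'transports hazardous materials' holds; cargo insurance $325,000 ≥ $325,000 → met
4. drug-and-alcohol testing policy absent → not met
5. condition 'operates vehicles over 26,000 lbs' holds; cargo securement review 249 days ago vs limit 180 → not met
6. condition 'crosses state lines' holds; preventable accidents in the past year 7 > 4 → not met
7. driver drug-and-alcohol testing 484 days ago vs limit 365 → not met
8. hazmat security assessment 325 days ago vs limit 365 → met
9. brake system inspection 1050 days ago vs limit 730 → not met
10. vehicle safety inspection 56 days ago vs limit 60 → met
11. BMC-84 surety bond $60,000 < $70,000 → not met
Not met: 1, 4, 5, 6, 7, 9, 11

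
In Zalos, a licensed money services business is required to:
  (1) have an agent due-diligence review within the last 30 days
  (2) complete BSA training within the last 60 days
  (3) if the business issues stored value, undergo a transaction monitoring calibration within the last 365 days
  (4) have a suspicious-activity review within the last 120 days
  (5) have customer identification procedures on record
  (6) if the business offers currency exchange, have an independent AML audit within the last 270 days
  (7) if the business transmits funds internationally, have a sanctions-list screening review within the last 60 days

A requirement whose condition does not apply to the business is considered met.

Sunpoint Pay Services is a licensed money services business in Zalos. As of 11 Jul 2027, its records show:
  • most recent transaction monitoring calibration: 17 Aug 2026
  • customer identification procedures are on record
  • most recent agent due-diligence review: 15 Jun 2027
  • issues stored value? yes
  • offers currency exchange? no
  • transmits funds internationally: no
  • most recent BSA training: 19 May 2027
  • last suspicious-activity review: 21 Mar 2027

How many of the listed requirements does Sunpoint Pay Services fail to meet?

1. agent due-diligence review 26 days ago vs limit 30 → met
2. BSA training 53 days ago vs limit 60 → met
3. condition 'issues stored value' holds; transaction monitoring calibration 328 days ago vs limit 365 → met
4. suspicious-activity review 112 days ago vs limit 120 → met
5. customer identification procedures present → met
6. condition 'offers currency exchange' does not hold → requirement n/a → met
7. condition 'transmits funds internationally' does not hold → requirement n/a → met
Not met: 0 of 7

0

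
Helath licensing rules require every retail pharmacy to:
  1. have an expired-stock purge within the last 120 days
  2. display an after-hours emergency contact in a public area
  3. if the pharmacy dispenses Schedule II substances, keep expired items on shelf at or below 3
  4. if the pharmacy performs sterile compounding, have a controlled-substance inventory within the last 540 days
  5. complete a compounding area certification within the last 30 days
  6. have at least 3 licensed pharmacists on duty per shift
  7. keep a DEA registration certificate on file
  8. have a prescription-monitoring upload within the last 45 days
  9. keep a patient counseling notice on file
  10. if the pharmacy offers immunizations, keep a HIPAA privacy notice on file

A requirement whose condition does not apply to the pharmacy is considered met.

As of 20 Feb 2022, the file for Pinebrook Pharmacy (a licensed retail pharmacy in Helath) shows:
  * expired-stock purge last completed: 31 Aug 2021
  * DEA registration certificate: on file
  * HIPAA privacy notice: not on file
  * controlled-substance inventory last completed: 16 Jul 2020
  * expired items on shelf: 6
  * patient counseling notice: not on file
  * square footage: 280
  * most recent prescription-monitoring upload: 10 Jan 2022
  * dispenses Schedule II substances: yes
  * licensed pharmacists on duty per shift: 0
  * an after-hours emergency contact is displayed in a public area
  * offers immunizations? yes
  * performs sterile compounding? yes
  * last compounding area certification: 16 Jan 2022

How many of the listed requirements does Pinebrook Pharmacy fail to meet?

7

1. expired-stock purge 173 days ago vs limit 120 → not met
2. after-hours emergency contact present → met
3. condition 'dispenses Schedule II substances' holds; expired items on shelf 6 > 3 → not met
4. condition 'performs sterile compounding' holds; controlled-substance inventory 584 days ago vs limit 540 → not met
5. compounding area certification 35 days ago vs limit 30 → not met
6. licensed pharmacists on duty per shift 0 < 3 → not met
7. DEA registration certificate present → met
8. prescription-monitoring upload 41 days ago vs limit 45 → met
9. patient counseling notice absent → not met
10. condition 'offers immunizations' holds; HIPAA privacy notice absent → not met
Not met: 7 of 10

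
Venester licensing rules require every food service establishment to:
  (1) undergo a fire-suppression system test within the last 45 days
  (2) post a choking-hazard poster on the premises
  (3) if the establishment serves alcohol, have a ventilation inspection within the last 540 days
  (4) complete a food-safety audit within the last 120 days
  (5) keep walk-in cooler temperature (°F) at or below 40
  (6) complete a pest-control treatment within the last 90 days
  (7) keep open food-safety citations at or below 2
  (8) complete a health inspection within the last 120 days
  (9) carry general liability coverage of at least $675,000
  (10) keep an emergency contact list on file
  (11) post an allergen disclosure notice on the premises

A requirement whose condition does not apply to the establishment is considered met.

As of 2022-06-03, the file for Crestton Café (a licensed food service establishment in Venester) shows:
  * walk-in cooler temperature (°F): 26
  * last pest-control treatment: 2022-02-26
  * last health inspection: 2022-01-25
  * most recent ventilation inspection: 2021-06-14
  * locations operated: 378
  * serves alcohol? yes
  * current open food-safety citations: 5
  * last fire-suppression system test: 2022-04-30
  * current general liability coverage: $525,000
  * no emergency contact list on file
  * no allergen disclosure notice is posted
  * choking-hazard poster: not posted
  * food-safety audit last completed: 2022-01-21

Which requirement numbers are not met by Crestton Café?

1. fire-suppression system test 34 days ago vs limit 45 → met
2. choking-hazard poster absent → not met
3. condition 'serves alcohol' holds; ventilation inspection 354 days ago vs limit 540 → met
4. food-safety audit 133 days ago vs limit 120 → not met
5. walk-in cooler temperature (°F) 26 ≤ 40 → met
6. pest-control treatment 97 days ago vs limit 90 → not met
7. open food-safety citations 5 > 2 → not met
8. health inspection 129 days ago vs limit 120 → not met
9. general liability coverage $525,000 < $675,000 → not met
10. emergency contact list absent → not met
11. allergen disclosure notice absent → not met
Not met: 2, 4, 6, 7, 8, 9, 10, 11

2, 4, 6, 7, 8, 9, 10, 11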